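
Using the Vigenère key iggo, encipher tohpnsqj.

bundvywx

Repeat the key across the message: iggoiggo
t(19)+i(8): 27≡1 → b
o(14)+g(6): 20 → u
h(7)+g(6): 13 → n
p(15)+o(14): 29≡3 → d
n(13)+i(8): 21 → v
s(18)+g(6): 24 → y
q(16)+g(6): 22 → w
j(9)+o(14): 23 → x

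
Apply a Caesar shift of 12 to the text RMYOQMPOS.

DYKACYBAE

R(17): 17+12=29≡3 → D
M(12): 12+12=24 → Y
Y(24): 24+12=36≡10 → K
O(14): 14+12=26≡0 → A
Q(16): 16+12=28≡2 → C
M(12): 12+12=24 → Y
P(15): 15+12=27≡1 → B
O(14): 14+12=26≡0 → A
S(18): 18+12=30≡4 → E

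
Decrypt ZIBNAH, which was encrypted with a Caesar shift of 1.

YHAMZG

Z(25): 25−1=24 → Y
I(8): 8−1=7 → H
B(1): 1−1=0 → A
N(13): 13−1=12 → M
A(0): 0−1=-1≡25 → Z
H(7): 7−1=6 → G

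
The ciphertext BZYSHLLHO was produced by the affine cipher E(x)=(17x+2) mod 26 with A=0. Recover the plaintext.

DJMELZZLQ

The inverse of 17 mod 26 is 23, since 17·23=391≡1. Apply D(y)=23·(y−2) mod 26:
B(1): 23·(1−2)=-23≡3 → D
Z(25): 23·(25−2)=529≡9 → J
Y(24): 23·(24−2)=506≡12 → M
S(18): 23·(18−2)=368≡4 → E
H(7): 23·(7−2)=115≡11 → L
L(11): 23·(11−2)=207≡25 → Z
L(11): 23·(11−2)=207≡25 → Z
H(7): 23·(7−2)=115≡11 → L
O(14): 23·(14−2)=276≡16 → Q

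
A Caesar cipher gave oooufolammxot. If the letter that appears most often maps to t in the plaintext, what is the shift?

21

The most frequent ciphertext letter is o (appears 5 times).
o is position 14; t is position 19.
Shift = -5≡21.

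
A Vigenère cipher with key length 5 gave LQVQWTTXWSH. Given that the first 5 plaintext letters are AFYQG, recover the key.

Subtract each crib letter from the matching ciphertext letter (mod 26):
L(11)−A(0)=11 → L
Q(16)−F(5)=11 → L
V(21)−Y(24)=-3≡23 → X
Q(16)−Q(16)=0 → A
W(22)−G(6)=16 → Q

LLXAQ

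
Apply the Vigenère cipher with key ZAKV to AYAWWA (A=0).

ZYKRVA

Repeat the key across the message: ZAKVZA
A(0)+Z(25): 25 → Z
Y(24)+A(0): 24 → Y
A(0)+K(10): 10 → K
W(22)+V(21): 43≡17 → R
W(22)+Z(25): 47≡21 → V
A(0)+A(0): 0 → A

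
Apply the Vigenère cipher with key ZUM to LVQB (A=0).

KPCA

Repeat the key across the message: ZUMZ
L(11)+Z(25): 36≡10 → K
V(21)+U(20): 41≡15 → P
Q(16)+M(12): 28≡2 → C
B(1)+Z(25): 26≡0 → A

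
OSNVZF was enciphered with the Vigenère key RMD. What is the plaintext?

XGKENC

Repeat the key across the ciphertext: RMDRMD
O(14)−R(17): -3≡23 → X
S(18)−M(12): 6 → G
N(13)−D(3): 10 → K
V(21)−R(17): 4 → E
Z(25)−M(12): 13 → N
F(5)−D(3): 2 → C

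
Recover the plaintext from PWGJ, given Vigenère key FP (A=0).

KHBU

Repeat the key across the ciphertext: FPFP
P(15)−F(5): 10 → K
W(22)−P(15): 7 → H
G(6)−F(5): 1 → B
J(9)−P(15): -6≡20 → U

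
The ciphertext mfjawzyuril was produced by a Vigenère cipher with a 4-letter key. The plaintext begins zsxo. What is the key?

nnmm

Subtract each crib letter from the matching ciphertext letter (mod 26):
m(12)−z(25)=-13≡13 → n
f(5)−s(18)=-13≡13 → n
j(9)−x(23)=-14≡12 → m
a(0)−o(14)=-14≡12 → m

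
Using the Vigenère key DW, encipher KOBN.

NKEJ

Repeat the key across the message: DWDW
K(10)+D(3): 13 → N
O(14)+W(22): 36≡10 → K
B(1)+D(3): 4 → E
N(13)+W(22): 35≡9 → J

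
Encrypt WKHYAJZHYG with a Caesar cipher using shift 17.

NBYPRAQYPX

W(22): 22+17=39≡13 → N
K(10): 10+17=27≡1 → B
H(7): 7+17=24 → Y
Y(24): 24+17=41≡15 → P
A(0): 0+17=17 → R
J(9): 9+17=26≡0 → A
Z(25): 25+17=42≡16 → Q
H(7): 7+17=24 → Y
Y(24): 24+17=41≡15 → P
G(6): 6+17=23 → X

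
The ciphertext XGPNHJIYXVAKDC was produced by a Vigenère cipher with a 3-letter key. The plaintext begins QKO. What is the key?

HWB

Subtract each crib letter from the matching ciphertext letter (mod 26):
X(23)−Q(16)=7 → H
G(6)−K(10)=-4≡22 → W
P(15)−O(14)=1 → B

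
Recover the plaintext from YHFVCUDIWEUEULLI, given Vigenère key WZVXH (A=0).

Repeat the key across the ciphertext: WZVXHWZVXHWZVXHW
Y(24)−W(22): 2 → C
H(7)−Z(25): -18≡8 → I
F(5)−V(21): -16≡10 → K
V(21)−X(23): -2≡24 → Y
C(2)−H(7): -5≡21 → V
U(20)−W(22): -2≡24 → Y
D(3)−Z(25): -22≡4 → E
I(8)−V(21): -13≡13 → N
W(22)−X(23): -1≡25 → Z
E(4)−H(7): -3≡23 → X
U(20)−W(22): -2≡24 → Y
E(4)−Z(25): -21≡5 → F
U(20)−V(21): -1≡25 → Z
L(11)−X(23): -12≡14 → O
L(11)−H(7): 4 → E
I(8)−W(22): -14≡12 → M

CIKYVYENZXYFZOEM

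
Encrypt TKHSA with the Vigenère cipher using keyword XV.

QFENX

Repeat the key across the message: XVXVX
T(19)+X(23): 42≡16 → Q
K(10)+V(21): 31≡5 → F
H(7)+X(23): 30≡4 → E
S(18)+V(21): 39≡13 → N
A(0)+X(23): 23 → X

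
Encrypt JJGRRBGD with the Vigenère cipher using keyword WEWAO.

FNCRFXKZ

Repeat the key across the message: WEWAOWEW
J(9)+W(22): 31≡5 → F
J(9)+E(4): 13 → N
G(6)+W(22): 28≡2 → C
R(17)+A(0): 17 → R
R(17)+O(14): 31≡5 → F
B(1)+W(22): 23 → X
G(6)+E(4): 10 → K
D(3)+W(22): 25 → Z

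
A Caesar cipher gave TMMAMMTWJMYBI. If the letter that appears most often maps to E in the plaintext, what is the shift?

The most frequent ciphertext letter is M (appears 5 times).
M is position 12; E is position 4.
Shift = 8.

8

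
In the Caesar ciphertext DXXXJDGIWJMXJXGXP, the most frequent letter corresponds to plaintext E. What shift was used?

The most frequent ciphertext letter is X (appears 6 times).
X is position 23; E is position 4.
Shift = 19.

19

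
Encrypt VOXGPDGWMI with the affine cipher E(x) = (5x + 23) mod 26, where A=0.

V(21): 5·21+23=128≡24 → Y
O(14): 5·14+23=93≡15 → P
X(23): 5·23+23=138≡8 → I
G(6): 5·6+23=53≡1 → B
P(15): 5·15+23=98≡20 → U
D(3): 5·3+23=38≡12 → M
G(6): 5·6+23=53≡1 → B
W(22): 5·22+23=133≡3 → D
M(12): 5·12+23=83≡5 → F
I(8): 5·8+23=63≡11 → L

YPIBUMBDFL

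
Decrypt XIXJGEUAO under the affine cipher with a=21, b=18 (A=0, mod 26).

ZCZHSIKOG

The inverse of 21 mod 26 is 5, since 21·5=105≡1. Apply D(y)=5·(y−18) mod 26:
X(23): 5·(23−18)=25 → Z
I(8): 5·(8−18)=-50≡2 → C
X(23): 5·(23−18)=25 → Z
J(9): 5·(9−18)=-45≡7 → H
G(6): 5·(6−18)=-60≡18 → S
E(4): 5·(4−18)=-70≡8 → I
U(20): 5·(20−18)=10 → K
A(0): 5·(0−18)=-90≡14 → O
O(14): 5·(14−18)=-20≡6 → G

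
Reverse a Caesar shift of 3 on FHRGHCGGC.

CEODEZDDZ

F(5): 5−3=2 → C
H(7): 7−3=4 → E
R(17): 17−3=14 → O
G(6): 6−3=3 → D
H(7): 7−3=4 → E
C(2): 2−3=-1≡25 → Z
G(6): 6−3=3 → D
G(6): 6−3=3 → D
C(2): 2−3=-1≡25 → Z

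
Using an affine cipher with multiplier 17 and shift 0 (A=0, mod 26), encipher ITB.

I(8): 17·8+0=136≡6 → G
T(19): 17·19+0=323≡11 → L
B(1): 17·1+0=17 → R

GLR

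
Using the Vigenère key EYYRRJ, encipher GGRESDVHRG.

KEPVJMZFPX

Repeat the key across the message: EYYRRJEYYR
G(6)+E(4): 10 → K
G(6)+Y(24): 30≡4 → E
R(17)+Y(24): 41≡15 → P
E(4)+R(17): 21 → V
S(18)+R(17): 35≡9 → J
D(3)+J(9): 12 → M
V(21)+E(4): 25 → Z
H(7)+Y(24): 31≡5 → F
R(17)+Y(24): 41≡15 → P
G(6)+R(17): 23 → X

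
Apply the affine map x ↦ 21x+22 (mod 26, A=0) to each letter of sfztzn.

s(18): 21·18+22=400≡10 → k
f(5): 21·5+22=127≡23 → x
z(25): 21·25+22=547≡1 → b
t(19): 21·19+22=421≡5 → f
z(25): 21·25+22=547≡1 → b
n(13): 21·13+22=295≡9 → j

kxbfbj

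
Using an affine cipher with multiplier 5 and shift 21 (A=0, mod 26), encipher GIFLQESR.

G(6): 5·6+21=51≡25 → Z
I(8): 5·8+21=61≡9 → J
F(5): 5·5+21=46≡20 → U
L(11): 5·11+21=76≡24 → Y
Q(16): 5·16+21=101≡23 → X
E(4): 5·4+21=41≡15 → P
S(18): 5·18+21=111≡7 → H
R(17): 5·17+21=106≡2 → C

ZJUYXPHC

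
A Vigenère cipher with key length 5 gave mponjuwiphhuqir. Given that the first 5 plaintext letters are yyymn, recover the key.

Subtract each crib letter from the matching ciphertext letter (mod 26):
m(12)−y(24)=-12≡14 → o
p(15)−y(24)=-9≡17 → r
o(14)−y(24)=-10≡16 → q
n(13)−m(12)=1 → b
j(9)−n(13)=-4≡22 → w

orqbw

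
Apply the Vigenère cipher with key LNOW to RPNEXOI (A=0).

Repeat the key across the message: LNOWLNO
R(17)+L(11): 28≡2 → C
P(15)+N(13): 28≡2 → C
N(13)+O(14): 27≡1 → B
E(4)+W(22): 26≡0 → A
X(23)+L(11): 34≡8 → I
O(14)+N(13): 27≡1 → B
I(8)+O(14): 22 → W

CCBAIBW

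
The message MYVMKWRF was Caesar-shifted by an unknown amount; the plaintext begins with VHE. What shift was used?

From the crib: M(12)−V(21)=-9≡17, so the shift is 17.

17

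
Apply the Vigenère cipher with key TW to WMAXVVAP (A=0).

Repeat the key across the message: TWTWTWTW
W(22)+T(19): 41≡15 → P
M(12)+W(22): 34≡8 → I
A(0)+T(19): 19 → T
X(23)+W(22): 45≡19 → T
V(21)+T(19): 40≡14 → O
V(21)+W(22): 43≡17 → R
A(0)+T(19): 19 → T
P(15)+W(22): 37≡11 → L

PITTORTL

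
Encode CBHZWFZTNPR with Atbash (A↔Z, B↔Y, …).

XYSADUAGMKI

C(2) → X(23)
B(1) → Y(24)
H(7) → S(18)
Z(25) → A(0)
W(22) → D(3)
F(5) → U(20)
Z(25) → A(0)
T(19) → G(6)
N(13) → M(12)
P(15) → K(10)
R(17) → I(8)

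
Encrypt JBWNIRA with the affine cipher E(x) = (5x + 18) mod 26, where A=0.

J(9): 5·9+18=63≡11 → L
B(1): 5·1+18=23 → X
W(22): 5·22+18=128≡24 → Y
N(13): 5·13+18=83≡5 → F
I(8): 5·8+18=58≡6 → G
R(17): 5·17+18=103≡25 → Z
A(0): 5·0+18=18 → S

LXYFGZS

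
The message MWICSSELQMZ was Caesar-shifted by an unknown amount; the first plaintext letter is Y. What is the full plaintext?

YIUOEEQXCYL

From the crib: M(12)−Y(24)=-12≡14, so the shift is 14.
Subtract 14 from each ciphertext letter:
M(12): 12−14=-2≡24 → Y
W(22): 22−14=8 → I
I(8): 8−14=-6≡20 → U
C(2): 2−14=-12≡14 → O
S(18): 18−14=4 → E
S(18): 18−14=4 → E
E(4): 4−14=-10≡16 → Q
L(11): 11−14=-3≡23 → X
Q(16): 16−14=2 → C
M(12): 12−14=-2≡24 → Y
Z(25): 25−14=11 → L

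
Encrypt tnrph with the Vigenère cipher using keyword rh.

kuiwy

Repeat the key across the message: rhrhr
t(19)+r(17): 36≡10 → k
n(13)+h(7): 20 → u
r(17)+r(17): 34≡8 → i
p(15)+h(7): 22 → w
h(7)+r(17): 24 → y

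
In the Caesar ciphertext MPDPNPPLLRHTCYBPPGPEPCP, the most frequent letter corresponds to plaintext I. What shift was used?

The most frequent ciphertext letter is P (appears 9 times).
P is position 15; I is position 8.
Shift = 7.

7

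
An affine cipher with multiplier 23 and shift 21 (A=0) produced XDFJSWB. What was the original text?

IGOEBRY

The inverse of 23 mod 26 is 17, since 23·17=391≡1. Apply D(y)=17·(y−21) mod 26:
X(23): 17·(23−21)=34≡8 → I
D(3): 17·(3−21)=-306≡6 → G
F(5): 17·(5−21)=-272≡14 → O
J(9): 17·(9−21)=-204≡4 → E
S(18): 17·(18−21)=-51≡1 → B
W(22): 17·(22−21)=17 → R
B(1): 17·(1−21)=-340≡24 → Y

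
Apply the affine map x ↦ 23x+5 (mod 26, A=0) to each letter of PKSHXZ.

P(15): 23·15+5=350≡12 → M
K(10): 23·10+5=235≡1 → B
S(18): 23·18+5=419≡3 → D
H(7): 23·7+5=166≡10 → K
X(23): 23·23+5=534≡14 → O
Z(25): 23·25+5=580≡8 → I

MBDKOI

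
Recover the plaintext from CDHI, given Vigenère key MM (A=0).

QRVW

Repeat the key across the ciphertext: MMMM
C(2)−M(12): -10≡16 → Q
D(3)−M(12): -9≡17 → R
H(7)−M(12): -5≡21 → V
I(8)−M(12): -4≡22 → W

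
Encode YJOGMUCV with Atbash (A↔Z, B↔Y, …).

BQLTNFXE

Y(24) → B(1)
J(9) → Q(16)
O(14) → L(11)
G(6) → T(19)
M(12) → N(13)
U(20) → F(5)
C(2) → X(23)
V(21) → E(4)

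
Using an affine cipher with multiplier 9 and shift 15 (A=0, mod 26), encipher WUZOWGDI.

W(22): 9·22+15=213≡5 → F
U(20): 9·20+15=195≡13 → N
Z(25): 9·25+15=240≡6 → G
O(14): 9·14+15=141≡11 → L
W(22): 9·22+15=213≡5 → F
G(6): 9·6+15=69≡17 → R
D(3): 9·3+15=42≡16 → Q
I(8): 9·8+15=87≡9 → J

FNGLFRQJ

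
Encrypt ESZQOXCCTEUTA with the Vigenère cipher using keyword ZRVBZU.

DJURNRBTOFTNZ

Repeat the key across the message: ZRVBZUZRVBZUZ
E(4)+Z(25): 29≡3 → D
S(18)+R(17): 35≡9 → J
Z(25)+V(21): 46≡20 → U
Q(16)+B(1): 17 → R
O(14)+Z(25): 39≡13 → N
X(23)+U(20): 43≡17 → R
C(2)+Z(25): 27≡1 → B
C(2)+R(17): 19 → T
T(19)+V(21): 40≡14 → O
E(4)+B(1): 5 → F
U(20)+Z(25): 45≡19 → T
T(19)+U(20): 39≡13 → N
A(0)+Z(25): 25 → Z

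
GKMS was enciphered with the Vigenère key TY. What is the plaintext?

Repeat the key across the ciphertext: TYTY
G(6)−T(19): -13≡13 → N
K(10)−Y(24): -14≡12 → M
M(12)−T(19): -7≡19 → T
S(18)−Y(24): -6≡20 → U

NMTU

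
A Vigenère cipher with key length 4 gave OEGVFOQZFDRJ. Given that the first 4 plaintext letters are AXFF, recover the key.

OHBQ

Subtract each crib letter from the matching ciphertext letter (mod 26):
O(14)−A(0)=14 → O
E(4)−X(23)=-19≡7 → H
G(6)−F(5)=1 → B
V(21)−F(5)=16 → Q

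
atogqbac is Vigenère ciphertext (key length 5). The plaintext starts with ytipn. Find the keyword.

cagrd

Subtract each crib letter from the matching ciphertext letter (mod 26):
a(0)−y(24)=-24≡2 → c
t(19)−t(19)=0 → a
o(14)−i(8)=6 → g
g(6)−p(15)=-9≡17 → r
q(16)−n(13)=3 → d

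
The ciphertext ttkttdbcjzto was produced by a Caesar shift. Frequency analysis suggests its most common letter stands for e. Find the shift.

15

The most frequent ciphertext letter is t (appears 5 times).
t is position 19; e is position 4.
Shift = 15.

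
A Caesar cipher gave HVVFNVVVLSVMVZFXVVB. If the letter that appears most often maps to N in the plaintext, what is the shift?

The most frequent ciphertext letter is V (appears 9 times).
V is position 21; N is position 13.
Shift = 8.

8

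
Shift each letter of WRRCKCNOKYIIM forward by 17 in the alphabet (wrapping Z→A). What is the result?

W(22): 22+17=39≡13 → N
R(17): 17+17=34≡8 → I
R(17): 17+17=34≡8 → I
C(2): 2+17=19 → T
K(10): 10+17=27≡1 → B
C(2): 2+17=19 → T
N(13): 13+17=30≡4 → E
O(14): 14+17=31≡5 → F
K(10): 10+17=27≡1 → B
Y(24): 24+17=41≡15 → P
I(8): 8+17=25 → Z
I(8): 8+17=25 → Z
M(12): 12+17=29≡3 → D

NIITBTEFBPZZD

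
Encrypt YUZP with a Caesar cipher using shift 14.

Y(24): 24+14=38≡12 → M
U(20): 20+14=34≡8 → I
Z(25): 25+14=39≡13 → N
P(15): 15+14=29≡3 → D

MIND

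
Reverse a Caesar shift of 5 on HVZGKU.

CQUBFP

H(7): 7−5=2 → C
V(21): 21−5=16 → Q
Z(25): 25−5=20 → U
G(6): 6−5=1 → B
K(10): 10−5=5 → F
U(20): 20−5=15 → P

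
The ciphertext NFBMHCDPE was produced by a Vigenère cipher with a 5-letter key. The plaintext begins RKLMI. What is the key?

Subtract each crib letter from the matching ciphertext letter (mod 26):
N(13)−R(17)=-4≡22 → W
F(5)−K(10)=-5≡21 → V
B(1)−L(11)=-10≡16 → Q
M(12)−M(12)=0 → A
H(7)−I(8)=-1≡25 → Z

WVQAZ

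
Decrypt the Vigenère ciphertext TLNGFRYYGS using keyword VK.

YBSWKHDOLI

Repeat the key across the ciphertext: VKVKVKVKVK
T(19)−V(21): -2≡24 → Y
L(11)−K(10): 1 → B
N(13)−V(21): -8≡18 → S
G(6)−K(10): -4≡22 → W
F(5)−V(21): -16≡10 → K
R(17)−K(10): 7 → H
Y(24)−V(21): 3 → D
Y(24)−K(10): 14 → O
G(6)−V(21): -15≡11 → L
S(18)−K(10): 8 → I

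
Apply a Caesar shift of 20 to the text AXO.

URI

A(0): 0+20=20 → U
X(23): 23+20=43≡17 → R
O(14): 14+20=34≡8 → I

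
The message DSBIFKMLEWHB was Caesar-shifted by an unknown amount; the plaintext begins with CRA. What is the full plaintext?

From the crib: D(3)−C(2)=1, so the shift is 1.
Subtract 1 from each ciphertext letter:
D(3): 3−1=2 → C
S(18): 18−1=17 → R
B(1): 1−1=0 → A
I(8): 8−1=7 → H
F(5): 5−1=4 → E
K(10): 10−1=9 → J
M(12): 12−1=11 → L
L(11): 11−1=10 → K
E(4): 4−1=3 → D
W(22): 22−1=21 → V
H(7): 7−1=6 → G
B(1): 1−1=0 → A

CRAHEJLKDVGA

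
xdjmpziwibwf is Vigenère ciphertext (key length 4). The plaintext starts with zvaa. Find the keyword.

Subtract each crib letter from the matching ciphertext letter (mod 26):
x(23)−z(25)=-2≡24 → y
d(3)−v(21)=-18≡8 → i
j(9)−a(0)=9 → j
m(12)−a(0)=12 → m

yijm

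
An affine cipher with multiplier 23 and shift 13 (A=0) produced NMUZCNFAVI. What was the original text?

AJPWVAUNGT

The inverse of 23 mod 26 is 17, since 23·17=391≡1. Apply D(y)=17·(y−13) mod 26:
N(13): 17·(13−13)=0 → A
M(12): 17·(12−13)=-17≡9 → J
U(20): 17·(20−13)=119≡15 → P
Z(25): 17·(25−13)=204≡22 → W
C(2): 17·(2−13)=-187≡21 → V
N(13): 17·(13−13)=0 → A
F(5): 17·(5−13)=-136≡20 → U
A(0): 17·(0−13)=-221≡13 → N
V(21): 17·(21−13)=136≡6 → G
I(8): 17·(8−13)=-85≡19 → T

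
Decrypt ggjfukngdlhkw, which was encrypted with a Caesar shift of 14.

ssvrgwzspxtwi

g(6): 6−14=-8≡18 → s
g(6): 6−14=-8≡18 → s
j(9): 9−14=-5≡21 → v
f(5): 5−14=-9≡17 → r
u(20): 20−14=6 → g
k(10): 10−14=-4≡22 → w
n(13): 13−14=-1≡25 → z
g(6): 6−14=-8≡18 → s
d(3): 3−14=-11≡15 → p
l(11): 11−14=-3≡23 → x
h(7): 7−14=-7≡19 → t
k(10): 10−14=-4≡22 → w
w(22): 22−14=8 → i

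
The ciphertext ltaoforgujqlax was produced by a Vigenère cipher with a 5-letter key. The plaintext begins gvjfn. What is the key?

fyrjs

Subtract each crib letter from the matching ciphertext letter (mod 26):
l(11)−g(6)=5 → f
t(19)−v(21)=-2≡24 → y
a(0)−j(9)=-9≡17 → r
o(14)−f(5)=9 → j
f(5)−n(13)=-8≡18 → s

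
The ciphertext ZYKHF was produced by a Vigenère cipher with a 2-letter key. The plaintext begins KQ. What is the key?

Subtract each crib letter from the matching ciphertext letter (mod 26):
Z(25)−K(10)=15 → P
Y(24)−Q(16)=8 → I

PI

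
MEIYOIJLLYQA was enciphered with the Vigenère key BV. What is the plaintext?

Repeat the key across the ciphertext: BVBVBVBVBVBV
M(12)−B(1): 11 → L
E(4)−V(21): -17≡9 → J
I(8)−B(1): 7 → H
Y(24)−V(21): 3 → D
O(14)−B(1): 13 → N
I(8)−V(21): -13≡13 → N
J(9)−B(1): 8 → I
L(11)−V(21): -10≡16 → Q
L(11)−B(1): 10 → K
Y(24)−V(21): 3 → D
Q(16)−B(1): 15 → P
A(0)−V(21): -21≡5 → F

LJHDNNIQKDPF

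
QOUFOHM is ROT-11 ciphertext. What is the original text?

FDJUDWB

Q(16): 16−11=5 → F
O(14): 14−11=3 → D
U(20): 20−11=9 → J
F(5): 5−11=-6≡20 → U
O(14): 14−11=3 → D
H(7): 7−11=-4≡22 → W
M(12): 12−11=1 → B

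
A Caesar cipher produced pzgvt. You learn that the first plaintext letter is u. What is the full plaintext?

uelay

From the crib: p(15)−u(20)=-5≡21, so the shift is 21.
Subtract 21 from each ciphertext letter:
p(15): 15−21=-6≡20 → u
z(25): 25−21=4 → e
g(6): 6−21=-15≡11 → l
v(21): 21−21=0 → a
t(19): 19−21=-2≡24 → y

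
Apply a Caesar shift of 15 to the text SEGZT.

S(18): 18+15=33≡7 → H
E(4): 4+15=19 → T
G(6): 6+15=21 → V
Z(25): 25+15=40≡14 → O
T(19): 19+15=34≡8 → I

HTVOI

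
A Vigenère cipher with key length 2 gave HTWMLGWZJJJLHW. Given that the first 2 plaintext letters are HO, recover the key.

AF

Subtract each crib letter from the matching ciphertext letter (mod 26):
H(7)−H(7)=0 → A
T(19)−O(14)=5 → F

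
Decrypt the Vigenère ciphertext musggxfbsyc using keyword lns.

Repeat the key across the ciphertext: lnslnslnsln
m(12)−l(11): 1 → b
u(20)−n(13): 7 → h
s(18)−s(18): 0 → a
g(6)−l(11): -5≡21 → v
g(6)−n(13): -7≡19 → t
x(23)−s(18): 5 → f
f(5)−l(11): -6≡20 → u
b(1)−n(13): -12≡14 → o
s(18)−s(18): 0 → a
y(24)−l(11): 13 → n
c(2)−n(13): -11≡15 → p

bhavtfuoanp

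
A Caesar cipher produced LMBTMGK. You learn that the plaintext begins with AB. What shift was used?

11

From the crib: L(11)−A(0)=11, so the shift is 11.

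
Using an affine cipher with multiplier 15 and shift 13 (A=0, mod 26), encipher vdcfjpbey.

v(21): 15·21+13=328≡16 → q
d(3): 15·3+13=58≡6 → g
c(2): 15·2+13=43≡17 → r
f(5): 15·5+13=88≡10 → k
j(9): 15·9+13=148≡18 → s
p(15): 15·15+13=238≡4 → e
b(1): 15·1+13=28≡2 → c
e(4): 15·4+13=73≡21 → v
y(24): 15·24+13=373≡9 → j

qgrksecvj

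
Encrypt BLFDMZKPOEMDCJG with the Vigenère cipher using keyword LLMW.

Repeat the key across the message: LLMWLLMWLLMWLLM
B(1)+L(11): 12 → M
L(11)+L(11): 22 → W
F(5)+M(12): 17 → R
D(3)+W(22): 25 → Z
M(12)+L(11): 23 → X
Z(25)+L(11): 36≡10 → K
K(10)+M(12): 22 → W
P(15)+W(22): 37≡11 → L
O(14)+L(11): 25 → Z
E(4)+L(11): 15 → P
M(12)+M(12): 24 → Y
D(3)+W(22): 25 → Z
C(2)+L(11): 13 → N
J(9)+L(11): 20 → U
G(6)+M(12): 18 → S

MWRZXKWLZPYZNUS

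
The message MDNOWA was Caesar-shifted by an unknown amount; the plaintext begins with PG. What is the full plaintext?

PGQRZD

From the crib: M(12)−P(15)=-3≡23, so the shift is 23.
Subtract 23 from each ciphertext letter:
M(12): 12−23=-11≡15 → P
D(3): 3−23=-20≡6 → G
N(13): 13−23=-10≡16 → Q
O(14): 14−23=-9≡17 → R
W(22): 22−23=-1≡25 → Z
A(0): 0−23=-23≡3 → D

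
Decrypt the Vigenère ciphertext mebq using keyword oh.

yxnj

Repeat the key across the ciphertext: ohoh
m(12)−o(14): -2≡24 → y
e(4)−h(7): -3≡23 → x
b(1)−o(14): -13≡13 → n
q(16)−h(7): 9 → j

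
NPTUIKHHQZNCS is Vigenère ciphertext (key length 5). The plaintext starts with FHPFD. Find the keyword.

Subtract each crib letter from the matching ciphertext letter (mod 26):
N(13)−F(5)=8 → I
P(15)−H(7)=8 → I
T(19)−P(15)=4 → E
U(20)−F(5)=15 → P
I(8)−D(3)=5 → F

IIEPF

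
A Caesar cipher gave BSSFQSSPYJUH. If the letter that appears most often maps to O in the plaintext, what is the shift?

4

The most frequent ciphertext letter is S (appears 4 times).
S is position 18; O is position 14.
Shift = 4.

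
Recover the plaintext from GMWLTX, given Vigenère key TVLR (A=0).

Repeat the key across the ciphertext: TVLRTV
G(6)−T(19): -13≡13 → N
M(12)−V(21): -9≡17 → R
W(22)−L(11): 11 → L
L(11)−R(17): -6≡20 → U
T(19)−T(19): 0 → A
X(23)−V(21): 2 → C

NRLUAC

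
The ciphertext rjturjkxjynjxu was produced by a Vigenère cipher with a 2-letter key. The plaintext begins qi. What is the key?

Subtract each crib letter from the matching ciphertext letter (mod 26):
r(17)−q(16)=1 → b
j(9)−i(8)=1 → b

bb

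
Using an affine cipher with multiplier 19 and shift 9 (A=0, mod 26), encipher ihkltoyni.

fmrkgpxwf

i(8): 19·8+9=161≡5 → f
h(7): 19·7+9=142≡12 → m
k(10): 19·10+9=199≡17 → r
l(11): 19·11+9=218≡10 → k
t(19): 19·19+9=370≡6 → g
o(14): 19·14+9=275≡15 → p
y(24): 19·24+9=465≡23 → x
n(13): 19·13+9=256≡22 → w
i(8): 19·8+9=161≡5 → f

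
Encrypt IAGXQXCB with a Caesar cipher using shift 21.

I(8): 8+21=29≡3 → D
A(0): 0+21=21 → V
G(6): 6+21=27≡1 → B
X(23): 23+21=44≡18 → S
Q(16): 16+21=37≡11 → L
X(23): 23+21=44≡18 → S
C(2): 2+21=23 → X
B(1): 1+21=22 → W

DVBSLSXW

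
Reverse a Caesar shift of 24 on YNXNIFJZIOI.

Y(24): 24−24=0 → A
N(13): 13−24=-11≡15 → P
X(23): 23−24=-1≡25 → Z
N(13): 13−24=-11≡15 → P
I(8): 8−24=-16≡10 → K
F(5): 5−24=-19≡7 → H
J(9): 9−24=-15≡11 → L
Z(25): 25−24=1 → B
I(8): 8−24=-16≡10 → K
O(14): 14−24=-10≡16 → Q
I(8): 8−24=-16≡10 → K

APZPKHLBKQK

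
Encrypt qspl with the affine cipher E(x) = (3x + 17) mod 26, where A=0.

ntky

q(16): 3·16+17=65≡13 → n
s(18): 3·18+17=71≡19 → t
p(15): 3·15+17=62≡10 → k
l(11): 3·11+17=50≡24 → y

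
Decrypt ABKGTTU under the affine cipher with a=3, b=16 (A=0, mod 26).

The inverse of 3 mod 26 is 9, since 3·9=27≡1. Apply D(y)=9·(y−16) mod 26:
A(0): 9·(0−16)=-144≡12 → M
B(1): 9·(1−16)=-135≡21 → V
K(10): 9·(10−16)=-54≡24 → Y
G(6): 9·(6−16)=-90≡14 → O
T(19): 9·(19−16)=27≡1 → B
T(19): 9·(19−16)=27≡1 → B
U(20): 9·(20−16)=36≡10 → K

MVYOBBK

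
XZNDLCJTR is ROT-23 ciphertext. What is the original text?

ACQGOFMWU

X(23): 23−23=0 → A
Z(25): 25−23=2 → C
N(13): 13−23=-10≡16 → Q
D(3): 3−23=-20≡6 → G
L(11): 11−23=-12≡14 → O
C(2): 2−23=-21≡5 → F
J(9): 9−23=-14≡12 → M
T(19): 19−23=-4≡22 → W
R(17): 17−23=-6≡20 → U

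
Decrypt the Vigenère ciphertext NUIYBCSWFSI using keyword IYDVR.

Repeat the key across the ciphertext: IYDVRIYDVRI
N(13)−I(8): 5 → F
U(20)−Y(24): -4≡22 → W
I(8)−D(3): 5 → F
Y(24)−V(21): 3 → D
B(1)−R(17): -16≡10 → K
C(2)−I(8): -6≡20 → U
S(18)−Y(24): -6≡20 → U
W(22)−D(3): 19 → T
F(5)−V(21): -16≡10 → K
S(18)−R(17): 1 → B
I(8)−I(8): 0 → A

FWFDKUUTKBA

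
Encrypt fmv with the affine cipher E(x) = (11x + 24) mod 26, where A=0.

f(5): 11·5+24=79≡1 → b
m(12): 11·12+24=156≡0 → a
v(21): 11·21+24=255≡21 → v

bav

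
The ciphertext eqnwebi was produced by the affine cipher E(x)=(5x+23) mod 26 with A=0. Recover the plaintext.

rjyfrgx

The inverse of 5 mod 26 is 21, since 5·21=105≡1. Apply D(y)=21·(y−23) mod 26:
e(4): 21·(4−23)=-399≡17 → r
q(16): 21·(16−23)=-147≡9 → j
n(13): 21·(13−23)=-210≡24 → y
w(22): 21·(22−23)=-21≡5 → f
e(4): 21·(4−23)=-399≡17 → r
b(1): 21·(1−23)=-462≡6 → g
i(8): 21·(8−23)=-315≡23 → x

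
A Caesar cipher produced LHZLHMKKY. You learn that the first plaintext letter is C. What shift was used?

9

From the crib: L(11)−C(2)=9, so the shift is 9.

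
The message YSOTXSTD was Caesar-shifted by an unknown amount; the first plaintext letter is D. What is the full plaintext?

DXTYCXYI

From the crib: Y(24)−D(3)=21, so the shift is 21.
Subtract 21 from each ciphertext letter:
Y(24): 24−21=3 → D
S(18): 18−21=-3≡23 → X
O(14): 14−21=-7≡19 → T
T(19): 19−21=-2≡24 → Y
X(23): 23−21=2 → C
S(18): 18−21=-3≡23 → X
T(19): 19−21=-2≡24 → Y
D(3): 3−21=-18≡8 → I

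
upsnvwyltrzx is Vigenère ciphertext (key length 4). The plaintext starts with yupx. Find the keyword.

Subtract each crib letter from the matching ciphertext letter (mod 26):
u(20)−y(24)=-4≡22 → w
p(15)−u(20)=-5≡21 → v
s(18)−p(15)=3 → d
n(13)−x(23)=-10≡16 → q

wvdq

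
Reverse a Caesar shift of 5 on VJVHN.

V(21): 21−5=16 → Q
J(9): 9−5=4 → E
V(21): 21−5=16 → Q
H(7): 7−5=2 → C
N(13): 13−5=8 → I

QEQCI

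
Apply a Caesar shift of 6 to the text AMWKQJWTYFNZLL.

A(0): 0+6=6 → G
M(12): 12+6=18 → S
W(22): 22+6=28≡2 → C
K(10): 10+6=16 → Q
Q(16): 16+6=22 → W
J(9): 9+6=15 → P
W(22): 22+6=28≡2 → C
T(19): 19+6=25 → Z
Y(24): 24+6=30≡4 → E
F(5): 5+6=11 → L
N(13): 13+6=19 → T
Z(25): 25+6=31≡5 → F
L(11): 11+6=17 → R
L(11): 11+6=17 → R

GSCQWPCZELTFRR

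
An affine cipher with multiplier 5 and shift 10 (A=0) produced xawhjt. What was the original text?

nyspfh

The inverse of 5 mod 26 is 21, since 5·21=105≡1. Apply D(y)=21·(y−10) mod 26:
x(23): 21·(23−10)=273≡13 → n
a(0): 21·(0−10)=-210≡24 → y
w(22): 21·(22−10)=252≡18 → s
h(7): 21·(7−10)=-63≡15 → p
j(9): 21·(9−10)=-21≡5 → f
t(19): 21·(19−10)=189≡7 → h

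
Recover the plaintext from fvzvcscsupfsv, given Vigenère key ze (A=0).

grardodovlgow

Repeat the key across the ciphertext: zezezezezezez
f(5)−z(25): -20≡6 → g
v(21)−e(4): 17 → r
z(25)−z(25): 0 → a
v(21)−e(4): 17 → r
c(2)−z(25): -23≡3 → d
s(18)−e(4): 14 → o
c(2)−z(25): -23≡3 → d
s(18)−e(4): 14 → o
u(20)−z(25): -5≡21 → v
p(15)−e(4): 11 → l
f(5)−z(25): -20≡6 → g
s(18)−e(4): 14 → o
v(21)−z(25): -4≡22 → w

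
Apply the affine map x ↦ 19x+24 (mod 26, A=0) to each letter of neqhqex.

n(13): 19·13+24=271≡11 → l
e(4): 19·4+24=100≡22 → w
q(16): 19·16+24=328≡16 → q
h(7): 19·7+24=157≡1 → b
q(16): 19·16+24=328≡16 → q
e(4): 19·4+24=100≡22 → w
x(23): 19·23+24=461≡19 → t

lwqbqwt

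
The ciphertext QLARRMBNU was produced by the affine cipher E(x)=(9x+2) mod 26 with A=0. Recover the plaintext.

QBUTTEXHC

The inverse of 9 mod 26 is 3, since 9·3=27≡1. Apply D(y)=3·(y−2) mod 26:
Q(16): 3·(16−2)=42≡16 → Q
L(11): 3·(11−2)=27≡1 → B
A(0): 3·(0−2)=-6≡20 → U
R(17): 3·(17−2)=45≡19 → T
R(17): 3·(17−2)=45≡19 → T
M(12): 3·(12−2)=30≡4 → E
B(1): 3·(1−2)=-3≡23 → X
N(13): 3·(13−2)=33≡7 → H
U(20): 3·(20−2)=54≡2 → C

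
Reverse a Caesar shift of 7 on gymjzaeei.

zrfcstxxb

g(6): 6−7=-1≡25 → z
y(24): 24−7=17 → r
m(12): 12−7=5 → f
j(9): 9−7=2 → c
z(25): 25−7=18 → s
a(0): 0−7=-7≡19 → t
e(4): 4−7=-3≡23 → x
e(4): 4−7=-3≡23 → x
i(8): 8−7=1 → b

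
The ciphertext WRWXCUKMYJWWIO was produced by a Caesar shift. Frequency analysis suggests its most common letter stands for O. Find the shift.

The most frequent ciphertext letter is W (appears 4 times).
W is position 22; O is position 14.
Shift = 8.

8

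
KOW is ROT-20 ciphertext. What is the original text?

QUC

K(10): 10−20=-10≡16 → Q
O(14): 14−20=-6≡20 → U
W(22): 22−20=2 → C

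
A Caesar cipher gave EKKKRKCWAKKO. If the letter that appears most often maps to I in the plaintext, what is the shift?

The most frequent ciphertext letter is K (appears 6 times).
K is position 10; I is position 8.
Shift = 2.

2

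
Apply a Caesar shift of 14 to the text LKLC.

L(11): 11+14=25 → Z
K(10): 10+14=24 → Y
L(11): 11+14=25 → Z
C(2): 2+14=16 → Q

ZYZQ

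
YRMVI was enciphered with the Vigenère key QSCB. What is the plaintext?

IZKUS

Repeat the key across the ciphertext: QSCBQ
Y(24)−Q(16): 8 → I
R(17)−S(18): -1≡25 → Z
M(12)−C(2): 10 → K
V(21)−B(1): 20 → U
I(8)−Q(16): -8≡18 → S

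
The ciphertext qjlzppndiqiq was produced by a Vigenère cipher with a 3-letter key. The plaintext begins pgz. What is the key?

bdm

Subtract each crib letter from the matching ciphertext letter (mod 26):
q(16)−p(15)=1 → b
j(9)−g(6)=3 → d
l(11)−z(25)=-14≡12 → m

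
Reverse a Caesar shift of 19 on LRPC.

SYWJ

L(11): 11−19=-8≡18 → S
R(17): 17−19=-2≡24 → Y
P(15): 15−19=-4≡22 → W
C(2): 2−19=-17≡9 → J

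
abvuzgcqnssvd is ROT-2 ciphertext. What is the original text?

a(0): 0−2=-2≡24 → y
b(1): 1−2=-1≡25 → z
v(21): 21−2=19 → t
u(20): 20−2=18 → s
z(25): 25−2=23 → x
g(6): 6−2=4 → e
c(2): 2−2=0 → a
q(16): 16−2=14 → o
n(13): 13−2=11 → l
s(18): 18−2=16 → q
s(18): 18−2=16 → q
v(21): 21−2=19 → t
d(3): 3−2=1 → b

yztsxeaolqqtb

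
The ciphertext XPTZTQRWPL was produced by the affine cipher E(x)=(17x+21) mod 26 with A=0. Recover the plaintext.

USGOGPMXSE

The inverse of 17 mod 26 is 23, since 17·23=391≡1. Apply D(y)=23·(y−21) mod 26:
X(23): 23·(23−21)=46≡20 → U
P(15): 23·(15−21)=-138≡18 → S
T(19): 23·(19−21)=-46≡6 → G
Z(25): 23·(25−21)=92≡14 → O
T(19): 23·(19−21)=-46≡6 → G
Q(16): 23·(16−21)=-115≡15 → P
R(17): 23·(17−21)=-92≡12 → M
W(22): 23·(22−21)=23 → X
P(15): 23·(15−21)=-138≡18 → S
L(11): 23·(11−21)=-230≡4 → E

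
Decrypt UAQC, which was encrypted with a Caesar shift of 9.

LRHT

U(20): 20−9=11 → L
A(0): 0−9=-9≡17 → R
Q(16): 16−9=7 → H
C(2): 2−9=-7≡19 → T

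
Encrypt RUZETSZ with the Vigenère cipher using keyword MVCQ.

DPBUFNB

Repeat the key across the message: MVCQMVC
R(17)+M(12): 29≡3 → D
U(20)+V(21): 41≡15 → P
Z(25)+C(2): 27≡1 → B
E(4)+Q(16): 20 → U
T(19)+M(12): 31≡5 → F
S(18)+V(21): 39≡13 → N
Z(25)+C(2): 27≡1 → B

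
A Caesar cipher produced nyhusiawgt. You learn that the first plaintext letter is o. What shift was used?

25

From the crib: n(13)−o(14)=-1≡25, so the shift is 25.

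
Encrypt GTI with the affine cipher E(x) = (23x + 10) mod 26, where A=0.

G(6): 23·6+10=148≡18 → S
T(19): 23·19+10=447≡5 → F
I(8): 23·8+10=194≡12 → M

SFM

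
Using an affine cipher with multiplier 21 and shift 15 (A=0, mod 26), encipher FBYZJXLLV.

QKZUWEMMO

F(5): 21·5+15=120≡16 → Q
B(1): 21·1+15=36≡10 → K
Y(24): 21·24+15=519≡25 → Z
Z(25): 21·25+15=540≡20 → U
J(9): 21·9+15=204≡22 → W
X(23): 21·23+15=498≡4 → E
L(11): 21·11+15=246≡12 → M
L(11): 21·11+15=246≡12 → M
V(21): 21·21+15=456≡14 → O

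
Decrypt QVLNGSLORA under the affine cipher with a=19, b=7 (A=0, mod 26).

The inverse of 19 mod 26 is 11, since 19·11=209≡1. Apply D(y)=11·(y−7) mod 26:
Q(16): 11·(16−7)=99≡21 → V
V(21): 11·(21−7)=154≡24 → Y
L(11): 11·(11−7)=44≡18 → S
N(13): 11·(13−7)=66≡14 → O
G(6): 11·(6−7)=-11≡15 → P
S(18): 11·(18−7)=121≡17 → R
L(11): 11·(11−7)=44≡18 → S
O(14): 11·(14−7)=77≡25 → Z
R(17): 11·(17−7)=110≡6 → G
A(0): 11·(0−7)=-77≡1 → B

VYSOPRSZGB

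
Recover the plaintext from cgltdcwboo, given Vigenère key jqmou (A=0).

Repeat the key across the ciphertext: jqmoujqmou
c(2)−j(9): -7≡19 → t
g(6)−q(16): -10≡16 → q
l(11)−m(12): -1≡25 → z
t(19)−o(14): 5 → f
d(3)−u(20): -17≡9 → j
c(2)−j(9): -7≡19 → t
w(22)−q(16): 6 → g
b(1)−m(12): -11≡15 → p
o(14)−o(14): 0 → a
o(14)−u(20): -6≡20 → u

tqzfjtgpau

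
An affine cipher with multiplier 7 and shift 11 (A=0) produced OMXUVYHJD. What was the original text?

TPYFUNSWK

The inverse of 7 mod 26 is 15, since 7·15=105≡1. Apply D(y)=15·(y−11) mod 26:
O(14): 15·(14−11)=45≡19 → T
M(12): 15·(12−11)=15 → P
X(23): 15·(23−11)=180≡24 → Y
U(20): 15·(20−11)=135≡5 → F
V(21): 15·(21−11)=150≡20 → U
Y(24): 15·(24−11)=195≡13 → N
H(7): 15·(7−11)=-60≡18 → S
J(9): 15·(9−11)=-30≡22 → W
D(3): 15·(3−11)=-120≡10 → K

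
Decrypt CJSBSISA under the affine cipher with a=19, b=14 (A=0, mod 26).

The inverse of 19 mod 26 is 11, since 19·11=209≡1. Apply D(y)=11·(y−14) mod 26:
C(2): 11·(2−14)=-132≡24 → Y
J(9): 11·(9−14)=-55≡23 → X
S(18): 11·(18−14)=44≡18 → S
B(1): 11·(1−14)=-143≡13 → N
S(18): 11·(18−14)=44≡18 → S
I(8): 11·(8−14)=-66≡12 → M
S(18): 11·(18−14)=44≡18 → S
A(0): 11·(0−14)=-154≡2 → C

YXSNSMSC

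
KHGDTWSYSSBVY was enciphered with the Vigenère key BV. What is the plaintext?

Repeat the key across the ciphertext: BVBVBVBVBVBVB
K(10)−B(1): 9 → J
H(7)−V(21): -14≡12 → M
G(6)−B(1): 5 → F
D(3)−V(21): -18≡8 → I
T(19)−B(1): 18 → S
W(22)−V(21): 1 → B
S(18)−B(1): 17 → R
Y(24)−V(21): 3 → D
S(18)−B(1): 17 → R
S(18)−V(21): -3≡23 → X
B(1)−B(1): 0 → A
V(21)−V(21): 0 → A
Y(24)−B(1): 23 → X

JMFISBRDRXAAX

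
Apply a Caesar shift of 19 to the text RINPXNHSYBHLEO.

R(17): 17+19=36≡10 → K
I(8): 8+19=27≡1 → B
N(13): 13+19=32≡6 → G
P(15): 15+19=34≡8 → I
X(23): 23+19=42≡16 → Q
N(13): 13+19=32≡6 → G
H(7): 7+19=26≡0 → A
S(18): 18+19=37≡11 → L
Y(24): 24+19=43≡17 → R
B(1): 1+19=20 → U
H(7): 7+19=26≡0 → A
L(11): 11+19=30≡4 → E
E(4): 4+19=23 → X
O(14): 14+19=33≡7 → H

KBGIQGALRUAEXH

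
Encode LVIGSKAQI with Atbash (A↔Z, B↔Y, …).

OERTHPZJR

L(11) → O(14)
V(21) → E(4)
I(8) → R(17)
G(6) → T(19)
S(18) → H(7)
K(10) → P(15)
A(0) → Z(25)
Q(16) → J(9)
I(8) → R(17)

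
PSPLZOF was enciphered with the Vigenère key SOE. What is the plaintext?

XELTLKN

Repeat the key across the ciphertext: SOESOES
P(15)−S(18): -3≡23 → X
S(18)−O(14): 4 → E
P(15)−E(4): 11 → L
L(11)−S(18): -7≡19 → T
Z(25)−O(14): 11 → L
O(14)−E(4): 10 → K
F(5)−S(18): -13≡13 → N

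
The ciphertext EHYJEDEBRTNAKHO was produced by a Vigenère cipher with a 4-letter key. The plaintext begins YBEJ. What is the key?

Subtract each crib letter from the matching ciphertext letter (mod 26):
E(4)−Y(24)=-20≡6 → G
H(7)−B(1)=6 → G
Y(24)−E(4)=20 → U
J(9)−J(9)=0 → A

GGUA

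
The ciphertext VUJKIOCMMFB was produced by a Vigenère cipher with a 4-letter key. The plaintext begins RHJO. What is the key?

ENAW

Subtract each crib letter from the matching ciphertext letter (mod 26):
V(21)−R(17)=4 → E
U(20)−H(7)=13 → N
J(9)−J(9)=0 → A
K(10)−O(14)=-4≡22 → W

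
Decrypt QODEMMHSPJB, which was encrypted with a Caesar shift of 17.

ZXMNVVQBYSK

Q(16): 16−17=-1≡25 → Z
O(14): 14−17=-3≡23 → X
D(3): 3−17=-14≡12 → M
E(4): 4−17=-13≡13 → N
M(12): 12−17=-5≡21 → V
M(12): 12−17=-5≡21 → V
H(7): 7−17=-10≡16 → Q
S(18): 18−17=1 → B
P(15): 15−17=-2≡24 → Y
J(9): 9−17=-8≡18 → S
B(1): 1−17=-16≡10 → K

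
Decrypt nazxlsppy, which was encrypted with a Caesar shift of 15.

ylkiwdaaj

n(13): 13−15=-2≡24 → y
a(0): 0−15=-15≡11 → l
z(25): 25−15=10 → k
x(23): 23−15=8 → i
l(11): 11−15=-4≡22 → w
s(18): 18−15=3 → d
p(15): 15−15=0 → a
p(15): 15−15=0 → a
y(24): 24−15=9 → j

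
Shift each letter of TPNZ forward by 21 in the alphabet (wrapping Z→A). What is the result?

OKIU

T(19): 19+21=40≡14 → O
P(15): 15+21=36≡10 → K
N(13): 13+21=34≡8 → I
Z(25): 25+21=46≡20 → U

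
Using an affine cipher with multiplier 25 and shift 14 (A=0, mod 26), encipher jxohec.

frahkm

j(9): 25·9+14=239≡5 → f
x(23): 25·23+14=589≡17 → r
o(14): 25·14+14=364≡0 → a
h(7): 25·7+14=189≡7 → h
e(4): 25·4+14=114≡10 → k
c(2): 25·2+14=64≡12 → m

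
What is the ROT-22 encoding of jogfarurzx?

fkcbwnqnvt

j(9): 9+22=31≡5 → f
o(14): 14+22=36≡10 → k
g(6): 6+22=28≡2 → c
f(5): 5+22=27≡1 → b
a(0): 0+22=22 → w
r(17): 17+22=39≡13 → n
u(20): 20+22=42≡16 → q
r(17): 17+22=39≡13 → n
z(25): 25+22=47≡21 → v
x(23): 23+22=45≡19 → t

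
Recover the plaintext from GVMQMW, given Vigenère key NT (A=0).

Repeat the key across the ciphertext: NTNTNT
G(6)−N(13): -7≡19 → T
V(21)−T(19): 2 → C
M(12)−N(13): -1≡25 → Z
Q(16)−T(19): -3≡23 → X
M(12)−N(13): -1≡25 → Z
W(22)−T(19): 3 → D

TCZXZD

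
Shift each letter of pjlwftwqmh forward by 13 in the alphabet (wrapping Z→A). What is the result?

p(15): 15+13=28≡2 → c
j(9): 9+13=22 → w
l(11): 11+13=24 → y
w(22): 22+13=35≡9 → j
f(5): 5+13=18 → s
t(19): 19+13=32≡6 → g
w(22): 22+13=35≡9 → j
q(16): 16+13=29≡3 → d
m(12): 12+13=25 → z
h(7): 7+13=20 → u

cwyjsgjdzu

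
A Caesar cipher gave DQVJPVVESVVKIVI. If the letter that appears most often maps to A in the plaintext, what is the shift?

21

The most frequent ciphertext letter is V (appears 6 times).
V is position 21; A is position 0.
Shift = 21.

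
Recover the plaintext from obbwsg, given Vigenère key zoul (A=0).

pnhlts

Repeat the key across the ciphertext: zoulzo
o(14)−z(25): -11≡15 → p
b(1)−o(14): -13≡13 → n
b(1)−u(20): -19≡7 → h
w(22)−l(11): 11 → l
s(18)−z(25): -7≡19 → t
g(6)−o(14): -8≡18 → s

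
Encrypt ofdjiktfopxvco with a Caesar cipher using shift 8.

o(14): 14+8=22 → w
f(5): 5+8=13 → n
d(3): 3+8=11 → l
j(9): 9+8=17 → r
i(8): 8+8=16 → q
k(10): 10+8=18 → s
t(19): 19+8=27≡1 → b
f(5): 5+8=13 → n
o(14): 14+8=22 → w
p(15): 15+8=23 → x
x(23): 23+8=31≡5 → f
v(21): 21+8=29≡3 → d
c(2): 2+8=10 → k
o(14): 14+8=22 → w

wnlrqsbnwxfdkw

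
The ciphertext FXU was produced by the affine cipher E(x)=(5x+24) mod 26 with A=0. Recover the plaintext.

RFU

The inverse of 5 mod 26 is 21, since 5·21=105≡1. Apply D(y)=21·(y−24) mod 26:
F(5): 21·(5−24)=-399≡17 → R
X(23): 21·(23−24)=-21≡5 → F
U(20): 21·(20−24)=-84≡20 → U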